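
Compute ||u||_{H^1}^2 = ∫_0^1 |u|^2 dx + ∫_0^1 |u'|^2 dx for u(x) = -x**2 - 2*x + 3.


||u||_{H^1}^2 = 193/15

The H^1 norm (squared) on an interval (0, L) is
  ||u||_{H^1}^2 = ∫_0^L u(x)^2 dx + ∫_0^L u'(x)^2 dx.
Compute u'(x) = -2*x - 2.
Then u(x)^2 = x**4 + 4*x**3 - 2*x**2 - 12*x + 9 and u'(x)^2 = 4*x**2 + 8*x + 4.
Integrate each monomial from 0 to 1 using ∫_0^1 c·x^n dx = c·1^(n+1)/(n+1):
  ∫_0^1 u(x)^2 dx = ∫_0^1 (x^4 + 4*x^3 - 2*x^2 - 12*x + 9) dx. Term by term:
    ∫_0^1 x^4 dx = 1/5;  ∫_0^1 4*x^3 dx = 1;  ∫_0^1 -2*x^2 dx = -2/3;
    ∫_0^1 -12*x dx = -6;  ∫_0^1 9 dx = 9.
  Sum: 1/5 + 1 − 2/3 − 6 + 9 = 53/15.
  ∫_0^1 u'(x)^2 dx = ∫_0^1 (4*x^2 + 8*x + 4) dx. Term by term:
    ∫_0^1 4*x^2 dx = 4/3;  ∫_0^1 8*x dx = 4;  ∫_0^1 4 dx = 4.
  Sum: 4/3 + 4 + 4 = 28/3.
Adding: ||u||_{H^1}^2 = 53/15 + 28/3 = 193/15.


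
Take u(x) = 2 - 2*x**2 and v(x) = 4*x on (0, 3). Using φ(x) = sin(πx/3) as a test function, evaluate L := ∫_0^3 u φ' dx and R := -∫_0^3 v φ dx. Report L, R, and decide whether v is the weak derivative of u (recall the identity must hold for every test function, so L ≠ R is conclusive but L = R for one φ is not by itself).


LHS = 36/π, RHS = -36/π. No, v is not the weak derivative of u.

u(x) = 2 - 2*x**2, classical derivative u'(x) = -4*x.
φ(x) = sin(πx/3), so φ'(x) = π*cos(π*x/3)/3.
Note φ(0) = φ(3) = 0, so the boundary term u·φ vanishes.
LHS = ∫_0^3 u(x) φ'(x) dx = ∫_0^3 (-2*π*x^2*cos(π*x/3)/3 + 2*π*cos(π*x/3)/3) dx. Term by term:
  ∫_0^3 2*π*cos(π*x/3)/3 dx = 0;  ∫_0^3 -2*π*x^2*cos(π*x/3)/3 dx = 36/π.
Sum: 0 + 36/π = 36/π.
So LHS = 36/π.
∫_0^3 v(x) φ(x) dx = ∫_0^3 (4*x*sin(π*x/3)) dx. Term by term:
  ∫_0^3 4*x*sin(π*x/3) dx = 36/π.
So RHS = -∫_0^3 v(x) φ(x) dx = -36/π.
LHS − RHS = 72/π ≠ 0, so the identity fails.
(For a valid weak derivative the identity must hold for EVERY test function, in particular this one. The failure shows v is NOT the weak derivative of u.)
Correct weak derivative would be u'(x) = -4*x.


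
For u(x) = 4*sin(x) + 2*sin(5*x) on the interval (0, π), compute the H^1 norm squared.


||u||_{H^1(0,π)}^2 = 68*π

u'(x) = 4*cos(x) + 10*cos(5*x).
Expand u² and (u')² and integrate term by term on (0, π), using: for integers n ≥ 1, ∫_0^π sin²(nx) dx = ∫_0^π cos²(nx) dx = π/2; for n ≠ n', ∫_0^π sin(nx)sin(n'x) dx = ∫_0^π cos(nx)cos(n'x) dx = 0; and by product-to-sum, ∫_0^π sin(nx)cos(n'x) dx = ½∫_0^π [sin((n+n')x) + sin((n−n')x)] dx, which is 0 when n+n' is even and 2n/(n²−n'²) when n+n' is odd (it need not vanish on (0, π)).
  u² squared terms: (2)²·∫sin(5x)² dx = 4·π/2 = 2*π;  (4)²·∫sin(x)² dx = 16·π/2 = 8*π.
  u² cross terms: 2·(2)·(4)·∫sin(5x)·sin(x) dx = 16·(0) = 0.
  So ∫_0^π u² dx = 2*π + 8*π + 0 = 10*π.
  (u')² squared terms: (4)²·∫cos(x)² dx = 16·π/2 = 8*π;  (10)²·∫cos(5x)² dx = 100·π/2 = 50*π.
  (u')² cross terms: 2·(4)·(10)·∫cos(x)·cos(5x) dx = 80·(0) = 0.
  So ∫_0^π (u')² dx = 8*π + 50*π + 0 = 58*π.
||u||_{H^1}^2 = (10*π) + (58*π) = 68*π.


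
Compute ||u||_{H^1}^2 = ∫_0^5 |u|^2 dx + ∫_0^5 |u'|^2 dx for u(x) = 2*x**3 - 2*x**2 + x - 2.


||u||_{H^1}^2 = 910375/21

The H^1 norm (squared) on an interval (0, L) is
  ||u||_{H^1}^2 = ∫_0^L u(x)^2 dx + ∫_0^L u'(x)^2 dx.
Compute u'(x) = 6*x**2 - 4*x + 1.
Then u(x)^2 = 4*x**6 - 8*x**5 + 8*x**4 - 12*x**3 + 9*x**2 - 4*x + 4 and u'(x)^2 = 36*x**4 - 48*x**3 + 28*x**2 - 8*x + 1.
Integrate each monomial from 0 to 5 using ∫_0^5 c·x^n dx = c·5^(n+1)/(n+1):
  ∫_0^5 u(x)^2 dx = ∫_0^5 (4*x^6 - 8*x^5 + 8*x^4 - 12*x^3 + 9*x^2 - 4*x + 4) dx. Term by term:
    ∫_0^5 4*x^6 dx = 312500/7;  ∫_0^5 -8*x^5 dx = -62500/3;  ∫_0^5 8*x^4 dx = 5000;
    ∫_0^5 -12*x^3 dx = -1875;  ∫_0^5 9*x^2 dx = 375;  ∫_0^5 -4*x dx = -50;
    ∫_0^5 4 dx = 20.
  Sum: 312500/7 − 62500/3 + 5000 − 1875 + 375 − 50 + 20 = 572870/21.
  ∫_0^5 u'(x)^2 dx = ∫_0^5 (36*x^4 - 48*x^3 + 28*x^2 - 8*x + 1) dx. Term by term:
    ∫_0^5 36*x^4 dx = 22500;  ∫_0^5 -48*x^3 dx = -7500;  ∫_0^5 28*x^2 dx = 3500/3;
    ∫_0^5 -8*x dx = -100;  ∫_0^5 1 dx = 5.
  Sum: 22500 − 7500 + 3500/3 − 100 + 5 = 48215/3.
Adding: ||u||_{H^1}^2 = 572870/21 + 48215/3 = 910375/21.


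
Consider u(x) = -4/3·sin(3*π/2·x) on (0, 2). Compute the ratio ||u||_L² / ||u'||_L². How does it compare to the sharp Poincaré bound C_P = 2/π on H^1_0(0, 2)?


||u||_L² / ||u'||_L² = 2/(3*π) < C_P = 2/π.

u(x) = -4/3·sin(3*π/2·x), so u'(x) = -2*π*cos(3*π*x/2).
Writing u(x) = A·sin(kπx/L) with A = -4/3 and k = 3, use ∫_0^L sin²(kπx/L) dx = L/2 and ∫_0^L cos²(kπx/L) dx = L/2.
u² = 16/9·sin²(3*π/2·x) and (u')² = 4*π^2·cos²(3*π/2·x), and each of sin², cos² integrates to L/2 = 1 over (0, 2).
∫_0^2 u² dx = 16/9, so ||u||_L² = 4/3.
∫_0^2 (u')² dx = 4*π^2, so ||u'||_L² = 2*π.
Ratio ||u||_L² / ||u'||_L² = 2/(3*π).
Sharp Poincaré constant on H^1_0(0, 2) is C_P = L/π = 2/π, achieved by sin(π/2·x).
This is the k = 3 harmonic; the ratio L/(kπ) is strictly less than C_P = L/π, consistent with the sharp inequality ||u||_L² ≤ C_P ||u'||_L².


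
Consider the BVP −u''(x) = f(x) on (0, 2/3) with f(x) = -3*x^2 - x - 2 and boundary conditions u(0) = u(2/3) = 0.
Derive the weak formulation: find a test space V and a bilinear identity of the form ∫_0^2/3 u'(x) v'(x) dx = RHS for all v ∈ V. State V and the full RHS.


V = H^1_0(0, 2/3) (so v(0) = v(2/3) = 0); weak form: ∫_0^2/3 u'v' dx = ∫_0^2/3 (-3*x^2 - x - 2) v dx for all v ∈ V.

Multiply both sides by a test function v and integrate from 0 to 2/3:
  ∫_0^2/3 −u''(x) v(x) dx = ∫_0^2/3 f(x) v(x) dx.
Integrate the LHS by parts once:
  ∫_0^2/3 −u'' v dx = −[u'(x) v(x)]_0^2/3 + ∫_0^2/3 u'(x) v'(x) dx.
Thus ∫_0^2/3 u'(x) v'(x) dx = ∫_0^2/3 f(x) v(x) dx + [u'(x) v(x)]_0^2/3.
Choose V so that boundary terms are either known or forced to vanish.
u is Dirichlet: u(0) = u(2/3) = 0. Let V = H^1_0(0, 2/3); then v(0) = v(2/3) = 0, and [u' v]_0^2/3 = 0.
Weak formulation: find u (satisfying any essential BC) such that ∫_0^2/3 u'(x) v'(x) dx = ∫_0^2/3 f v dx for all v ∈ V.
Substituting f(x) = -3*x^2 - x - 2, the right-hand side is ∫_0^2/3 (-3*x^2 - x - 2) v dx.


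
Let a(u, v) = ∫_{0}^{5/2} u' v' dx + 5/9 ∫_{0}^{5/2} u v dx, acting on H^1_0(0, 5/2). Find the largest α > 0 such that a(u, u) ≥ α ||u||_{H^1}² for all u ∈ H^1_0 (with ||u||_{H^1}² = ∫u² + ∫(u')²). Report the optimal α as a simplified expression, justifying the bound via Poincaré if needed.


α = (125 + 36*π^2)/(9*(25 + 4*π^2))

Coercivity of a(·,·) on H^1_0(0, 5/2) means a(u, u) ≥ α ||u||_{H^1}² for every u ∈ H^1_0.
The interval has length L = 5/2, and Poincaré/coercivity depend only on L. Here a(u, u) = ∫(u')² + (5/9)·∫u².
Here 0 < c = 5/9 < 1. The condition a(u,u) ≥ α||u||_{H^1}² reads (1−α)∫(u')² ≥ (α−c)∫u². Any admissible α is ≤ 1 (rapidly oscillating u have ∫u²/∫(u')² → 0), and α = 1 would force 0 ≥ (1−c)∫u², impossible since c < 1; so 1−α > 0. By the sharp Poincaré inequality on H^1_0 of an interval of length L, ∫(u')² ≥ (π/L)²∫u² with equality for the first sine mode sin(π(x−x₀)/L) (x₀ the left endpoint), so the inequality holds for all u iff (1−α)(π/L)² ≥ α − c, i.e. α ≤ ((π/L)² + c)/((π/L)² + 1) = (1 + c(L/π)²)/(1 + (L/π)²). With (π/L)² = 4*π^2/25 and c = 5/9, the largest admissible constant is α = ((π/L)² + c)/((π/L)² + 1).
Simplifying, α = (125 + 36*π^2)/(9*(25 + 4*π^2)).


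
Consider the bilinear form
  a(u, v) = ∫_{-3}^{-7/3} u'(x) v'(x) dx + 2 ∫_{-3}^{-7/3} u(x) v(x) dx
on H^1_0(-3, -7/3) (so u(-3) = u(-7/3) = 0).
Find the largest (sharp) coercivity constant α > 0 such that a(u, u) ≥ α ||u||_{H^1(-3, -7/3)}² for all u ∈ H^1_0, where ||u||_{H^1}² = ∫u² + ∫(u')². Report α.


α = 1

Coercivity of a(·,·) on H^1_0(-3, -7/3) means a(u, u) ≥ α ||u||_{H^1}² for every u ∈ H^1_0.
The interval has length L = 2/3, and Poincaré/coercivity depend only on L. Here a(u, u) = ∫(u')² + (2)·∫u².
Here c = 2 ≥ 1, so a(u,u) = ∫(u')² + c∫u² ≥ ∫(u')² + ∫u² = ||u||_{H^1}², i.e. α = 1 works. No larger α is possible: a(u,u) ≥ α||u||_{H^1}² means (1−α)∫(u')² ≥ (α−c)∫u², and for the modes u_n = sin(nπ(x−x₀)/L) (x₀ the left endpoint) one has ∫u_n²/∫(u_n')² = (L/(nπ))² → 0, so a(u_n,u_n)/||u_n||_{H^1}² → 1. Hence the optimal constant is α = 1.
Therefore α = 1.


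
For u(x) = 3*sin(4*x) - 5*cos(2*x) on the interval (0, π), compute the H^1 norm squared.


||u||_{H^1(0,π)}^2 = 139*π

u'(x) = 10*sin(2*x) + 12*cos(4*x).
Expand u² and (u')² and integrate term by term on (0, π), using: for integers n ≥ 1, ∫_0^π sin²(nx) dx = ∫_0^π cos²(nx) dx = π/2; for n ≠ n', ∫_0^π sin(nx)sin(n'x) dx = ∫_0^π cos(nx)cos(n'x) dx = 0; and by product-to-sum, ∫_0^π sin(nx)cos(n'x) dx = ½∫_0^π [sin((n+n')x) + sin((n−n')x)] dx, which is 0 when n+n' is even and 2n/(n²−n'²) when n+n' is odd (it need not vanish on (0, π)).
  u² squared terms: (-5)²·∫cos(2x)² dx = 25·π/2 = 25*π/2;  (3)²·∫sin(4x)² dx = 9·π/2 = 9*π/2.
  u² cross terms: 2·(-5)·(3)·∫cos(2x)·sin(4x) dx = -30·(0) = 0.
  So ∫_0^π u² dx = 25*π/2 + 9*π/2 + 0 = 17*π.
  (u')² squared terms: (10)²·∫sin(2x)² dx = 100·π/2 = 50*π;  (12)²·∫cos(4x)² dx = 144·π/2 = 72*π.
  (u')² cross terms: 2·(10)·(12)·∫sin(2x)·cos(4x) dx = 240·(0) = 0.
  So ∫_0^π (u')² dx = 50*π + 72*π + 0 = 122*π.
||u||_{H^1}^2 = (17*π) + (122*π) = 139*π.


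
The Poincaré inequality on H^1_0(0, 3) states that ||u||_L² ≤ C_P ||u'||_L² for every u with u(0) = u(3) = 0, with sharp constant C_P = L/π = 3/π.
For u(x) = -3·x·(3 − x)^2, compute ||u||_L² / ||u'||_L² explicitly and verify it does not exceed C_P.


||u||_L² / ||u'||_L² = 3*sqrt(14)/14 < C_P = 3/π.

u(x) = -3·x·(3 − x)^2, so u'(x) = 9*(1 - x)*(x - 3).
u(x) = -3·x·(3 − x)^2 vanishes at x = 0 and x = 3, so u ∈ H^1_0(0, 3). Differentiate via the product rule and integrate the resulting polynomials term by term.
  ∫_0^3 u² dx = ∫_0^3 (9*x^6 - 108*x^5 + 486*x^4 - 972*x^3 + 729*x^2) dx. Term by term:
    ∫_0^3 9*x^6 dx = 19683/7;  ∫_0^3 -108*x^5 dx = -13122;  ∫_0^3 486*x^4 dx = 118098/5;
    ∫_0^3 -972*x^3 dx = -19683;  ∫_0^3 729*x^2 dx = 6561.
  Sum: 19683/7 − 13122 + 118098/5 − 19683 + 6561 = 6561/35.
  ∫_0^3 (u')² dx = ∫_0^3 (81*x^4 - 648*x^3 + 1782*x^2 - 1944*x + 729) dx. Term by term:
    ∫_0^3 81*x^4 dx = 19683/5;  ∫_0^3 -648*x^3 dx = -13122;  ∫_0^3 1782*x^2 dx = 16038;
    ∫_0^3 -1944*x dx = -8748;  ∫_0^3 729 dx = 2187.
  Sum: 19683/5 − 13122 + 16038 − 8748 + 2187 = 1458/5.
∫_0^3 u² dx = 6561/35, so ||u||_L² = 81*sqrt(35)/35.
∫_0^3 (u')² dx = 1458/5, so ||u'||_L² = 27*sqrt(10)/5.
Ratio ||u||_L² / ||u'||_L² = 3*sqrt(14)/14.
Sharp Poincaré constant on H^1_0(0, 3) is C_P = L/π = 3/π, achieved by sin(π/3·x).
A polynomial bump cannot attain the sharp Poincaré constant (only the first sine eigenfunction does), so the ratio is strictly less than C_P, consistent with ||u||_L² ≤ C_P ||u'||_L².


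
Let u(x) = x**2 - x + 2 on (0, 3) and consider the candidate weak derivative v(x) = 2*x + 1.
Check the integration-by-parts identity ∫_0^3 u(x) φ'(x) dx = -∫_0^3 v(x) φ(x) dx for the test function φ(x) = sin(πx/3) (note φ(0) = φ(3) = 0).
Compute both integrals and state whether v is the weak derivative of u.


LHS = -12/π, RHS = -24/π. No, v is not the weak derivative of u.

u(x) = x**2 - x + 2, classical derivative u'(x) = 2*x - 1.
φ(x) = sin(πx/3), so φ'(x) = π*cos(π*x/3)/3.
Note φ(0) = φ(3) = 0, so the boundary term u·φ vanishes.
LHS = ∫_0^3 u(x) φ'(x) dx = ∫_0^3 (π*x^2*cos(π*x/3)/3 - π*x*cos(π*x/3)/3 + 2*π*cos(π*x/3)/3) dx. Term by term:
  ∫_0^3 2*π*cos(π*x/3)/3 dx = 0;  ∫_0^3 -π*x*cos(π*x/3)/3 dx = 6/π;  ∫_0^3 π*x^2*cos(π*x/3)/3 dx = -18/π.
Sum: 0 + 6/π − 18/π = -12/π.
So LHS = -12/π.
∫_0^3 v(x) φ(x) dx = ∫_0^3 (2*x*sin(π*x/3) + sin(π*x/3)) dx. Term by term:
  ∫_0^3 2*x*sin(π*x/3) dx = 18/π;  ∫_0^3 sin(π*x/3) dx = 6/π.
Sum: 18/π + 6/π = 24/π.
So RHS = -∫_0^3 v(x) φ(x) dx = -24/π.
LHS − RHS = 12/π ≠ 0, so the identity fails.
(For a valid weak derivative the identity must hold for EVERY test function, in particular this one. The failure shows v is NOT the weak derivative of u.)
Correct weak derivative would be u'(x) = 2*x - 1.


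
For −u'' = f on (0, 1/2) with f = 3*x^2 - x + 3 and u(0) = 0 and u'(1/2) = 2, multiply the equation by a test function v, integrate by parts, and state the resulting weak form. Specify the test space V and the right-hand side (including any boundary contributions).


V = {v ∈ H^1(0, 1/2) : v(0) = 0} (test functions vanish at x = 0 where u is specified); weak form: ∫_0^1/2 u'v' dx = ∫_0^1/2 (3*x^2 - x + 3) v dx + 2·v(1/2) for all v ∈ V.

Multiply both sides by a test function v and integrate from 0 to 1/2:
  ∫_0^1/2 −u''(x) v(x) dx = ∫_0^1/2 f(x) v(x) dx.
Integrate the LHS by parts once:
  ∫_0^1/2 −u'' v dx = −[u'(x) v(x)]_0^1/2 + ∫_0^1/2 u'(x) v'(x) dx.
Thus ∫_0^1/2 u'(x) v'(x) dx = ∫_0^1/2 f(x) v(x) dx + [u'(x) v(x)]_0^1/2.
Choose V so that boundary terms are either known or forced to vanish.
Mixed BC: u(0) = 0 (Dirichlet) and u'(1/2) = 2 (Neumann). Define V = {v ∈ H^1(0, 1/2) : v(0) = 0}. Then [u' v]_0^1/2 = u'(1/2)·v(1/2) − u'(0)·0 = 2·v(1/2).
Weak formulation: find u (satisfying any essential BC) such that ∫_0^1/2 u'(x) v'(x) dx = ∫_0^1/2 f v dx + 2·v(1/2) for all v ∈ V (Dirichlet at 0 absorbed into V; Neumann datum at x = 1/2 contributes the boundary term).
Substituting f(x) = 3*x^2 - x + 3, the right-hand side is ∫_0^1/2 (3*x^2 - x + 3) v dx + 2·v(1/2).


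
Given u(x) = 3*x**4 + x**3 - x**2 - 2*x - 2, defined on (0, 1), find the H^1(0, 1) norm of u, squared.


||u||_{H^1}^2 = 9019/420

The H^1 norm (squared) on an interval (0, L) is
  ||u||_{H^1}^2 = ∫_0^L u(x)^2 dx + ∫_0^L u'(x)^2 dx.
Compute u'(x) = 12*x**3 + 3*x**2 - 2*x - 2.
Then u(x)^2 = 9*x**8 + 6*x**7 - 5*x**6 - 14*x**5 - 15*x**4 + 8*x**2 + 8*x + 4 and u'(x)^2 = 144*x**6 + 72*x**5 - 39*x**4 - 60*x**3 - 8*x**2 + 8*x + 4.
Integrate each monomial from 0 to 1 using ∫_0^1 c·x^n dx = c·1^(n+1)/(n+1):
  ∫_0^1 u(x)^2 dx = ∫_0^1 (9*x^8 + 6*x^7 - 5*x^6 - 14*x^5 - 15*x^4 + 8*x^2 + 8*x + 4) dx. Term by term:
    ∫_0^1 9*x^8 dx = 1;  ∫_0^1 6*x^7 dx = 3/4;  ∫_0^1 -5*x^6 dx = -5/7;
    ∫_0^1 -14*x^5 dx = -7/3;  ∫_0^1 -15*x^4 dx = -3;  ∫_0^1 8*x^2 dx = 8/3;
    ∫_0^1 8*x dx = 4;  ∫_0^1 4 dx = 4.
  Sum: 1 + 3/4 − 5/7 − 7/3 − 3 + 8/3 + 4 + 4 = 535/84.
  ∫_0^1 u'(x)^2 dx = ∫_0^1 (144*x^6 + 72*x^5 - 39*x^4 - 60*x^3 - 8*x^2 + 8*x + 4) dx. Term by term:
    ∫_0^1 144*x^6 dx = 144/7;  ∫_0^1 72*x^5 dx = 12;  ∫_0^1 -39*x^4 dx = -39/5;
    ∫_0^1 -60*x^3 dx = -15;  ∫_0^1 -8*x^2 dx = -8/3;  ∫_0^1 8*x dx = 4;
    ∫_0^1 4 dx = 4.
  Sum: 144/7 + 12 − 39/5 − 15 − 8/3 + 4 + 4 = 1586/105.
Adding: ||u||_{H^1}^2 = 535/84 + 1586/105 = 9019/420.


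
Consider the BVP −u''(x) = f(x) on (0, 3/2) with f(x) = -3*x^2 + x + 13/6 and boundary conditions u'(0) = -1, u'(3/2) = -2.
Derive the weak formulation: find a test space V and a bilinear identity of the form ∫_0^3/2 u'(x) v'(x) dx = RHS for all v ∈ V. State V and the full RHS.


V = H^1(0, 3/2) (v unrestricted at boundary; u is determined up to an additive constant); weak form: ∫_0^3/2 u'v' dx = ∫_0^3/2 (-3*x^2 + x + 13/6) v dx − 2·v(3/2) + v(0) for all v ∈ V.

Multiply both sides by a test function v and integrate from 0 to 3/2:
  ∫_0^3/2 −u''(x) v(x) dx = ∫_0^3/2 f(x) v(x) dx.
Integrate the LHS by parts once:
  ∫_0^3/2 −u'' v dx = −[u'(x) v(x)]_0^3/2 + ∫_0^3/2 u'(x) v'(x) dx.
Thus ∫_0^3/2 u'(x) v'(x) dx = ∫_0^3/2 f(x) v(x) dx + [u'(x) v(x)]_0^3/2.
Choose V so that boundary terms are either known or forced to vanish.
u has inhomogeneous Neumann u'(0) = -1, u'(3/2) = -2. [u' v]_0^3/2 = (-2)·v(3/2) − (-1)·v(0) = − 2·v(3/2) + v(0). Take V = H^1(0, 3/2); boundary term becomes part of RHS.
Weak formulation: find u (satisfying any essential BC) such that ∫_0^3/2 u'(x) v'(x) dx = ∫_0^3/2 f v dx − 2·v(3/2) + v(0) for all v ∈ V (Neumann data are natural BCs: they enter the RHS as boundary terms).
Substituting f(x) = -3*x^2 + x + 13/6, the right-hand side is ∫_0^3/2 (-3*x^2 + x + 13/6) v dx − 2·v(3/2) + v(0).
Compatibility check (pure Neumann): taking v ≡ 1 ∈ V gives 0 = ∫_0^3/2 f dx + (-2) − (-1), i.e. ∫_0^3/2 f dx must equal u'(0) − u'(3/2) = 1. Indeed ∫_0^3/2 (-3*x^2 + x + 13/6) dx = 1, so the data are compatible. The solution is then unique only up to an additive constant (fix it e.g. by requiring ∫_0^3/2 u dx = 0).


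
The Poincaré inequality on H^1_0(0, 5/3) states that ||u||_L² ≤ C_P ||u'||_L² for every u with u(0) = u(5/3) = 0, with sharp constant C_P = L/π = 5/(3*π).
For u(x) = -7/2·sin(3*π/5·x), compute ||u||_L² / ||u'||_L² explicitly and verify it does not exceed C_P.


||u||_L² / ||u'||_L² = 5/(3*π) = C_P.

u(x) = -7/2·sin(3*π/5·x), so u'(x) = -21*π*cos(3*π*x/5)/10.
Writing u(x) = A·sin(kπx/L) with A = -7/2 and k = 1, use ∫_0^L sin²(kπx/L) dx = L/2 and ∫_0^L cos²(kπx/L) dx = L/2.
u² = 49/4·sin²(3*π/5·x) and (u')² = 441*π^2/100·cos²(3*π/5·x), and each of sin², cos² integrates to L/2 = 5/6 over (0, 5/3).
∫_0^5/3 u² dx = 245/24, so ||u||_L² = 7*sqrt(30)/12.
∫_0^5/3 (u')² dx = 147*π^2/40, so ||u'||_L² = 7*sqrt(30)*π/20.
Ratio ||u||_L² / ||u'||_L² = 5/(3*π).
Sharp Poincaré constant on H^1_0(0, 5/3) is C_P = L/π = 5/(3*π), achieved by sin(3*π/5·x).
This is the k = 1 eigenfunction (up to amplitude), so the ratio equals the sharp Poincaré constant exactly.


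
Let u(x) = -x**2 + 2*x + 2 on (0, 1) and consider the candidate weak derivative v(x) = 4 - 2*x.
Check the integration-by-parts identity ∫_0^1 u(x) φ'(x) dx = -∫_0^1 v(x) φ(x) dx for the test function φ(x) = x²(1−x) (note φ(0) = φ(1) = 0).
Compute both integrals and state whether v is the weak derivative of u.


LHS = -1/15, RHS = -7/30. No, v is not the weak derivative of u.

u(x) = -x**2 + 2*x + 2, classical derivative u'(x) = 2 - 2*x.
φ(x) = x²(1−x), so φ'(x) = x*(2 - 3*x).
Note φ(0) = φ(1) = 0, so the boundary term u·φ vanishes.
LHS = ∫_0^1 u(x) φ'(x) dx = ∫_0^1 (3*x^4 - 8*x^3 - 2*x^2 + 4*x) dx. Term by term:
  ∫_0^1 3*x^4 dx = 3/5;  ∫_0^1 -8*x^3 dx = -2;  ∫_0^1 -2*x^2 dx = -2/3;
  ∫_0^1 4*x dx = 2.
Sum: 3/5 − 2 − 2/3 + 2 = -1/15.
So LHS = -1/15.
∫_0^1 v(x) φ(x) dx = ∫_0^1 (2*x^4 - 6*x^3 + 4*x^2) dx. Term by term:
  ∫_0^1 2*x^4 dx = 2/5;  ∫_0^1 -6*x^3 dx = -3/2;  ∫_0^1 4*x^2 dx = 4/3.
Sum: 2/5 − 3/2 + 4/3 = 7/30.
So RHS = -∫_0^1 v(x) φ(x) dx = -7/30.
LHS − RHS = 1/6 ≠ 0, so the identity fails.
(For a valid weak derivative the identity must hold for EVERY test function, in particular this one. The failure shows v is NOT the weak derivative of u.)
Correct weak derivative would be u'(x) = 2 - 2*x.


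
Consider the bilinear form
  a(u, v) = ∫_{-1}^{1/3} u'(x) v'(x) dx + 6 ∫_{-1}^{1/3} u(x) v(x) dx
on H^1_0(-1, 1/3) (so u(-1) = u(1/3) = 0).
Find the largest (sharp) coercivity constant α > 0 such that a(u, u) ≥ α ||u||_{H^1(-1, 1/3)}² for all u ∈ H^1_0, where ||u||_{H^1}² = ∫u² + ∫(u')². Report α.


α = 1

Coercivity of a(·,·) on H^1_0(-1, 1/3) means a(u, u) ≥ α ||u||_{H^1}² for every u ∈ H^1_0.
The interval has length L = 4/3, and Poincaré/coercivity depend only on L. Here a(u, u) = ∫(u')² + (6)·∫u².
Here c = 6 ≥ 1, so a(u,u) = ∫(u')² + c∫u² ≥ ∫(u')² + ∫u² = ||u||_{H^1}², i.e. α = 1 works. No larger α is possible: a(u,u) ≥ α||u||_{H^1}² means (1−α)∫(u')² ≥ (α−c)∫u², and for the modes u_n = sin(nπ(x−x₀)/L) (x₀ the left endpoint) one has ∫u_n²/∫(u_n')² = (L/(nπ))² → 0, so a(u_n,u_n)/||u_n||_{H^1}² → 1. Hence the optimal constant is α = 1.
Therefore α = 1.


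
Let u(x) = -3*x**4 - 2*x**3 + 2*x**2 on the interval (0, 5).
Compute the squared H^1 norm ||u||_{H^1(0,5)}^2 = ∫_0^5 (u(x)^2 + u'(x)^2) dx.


||u||_{H^1}^2 = 183508625/42

The H^1 norm (squared) on an interval (0, L) is
  ||u||_{H^1}^2 = ∫_0^L u(x)^2 dx + ∫_0^L u'(x)^2 dx.
Compute u'(x) = -12*x**3 - 6*x**2 + 4*x.
Then u(x)^2 = 9*x**8 + 12*x**7 - 8*x**6 - 8*x**5 + 4*x**4 and u'(x)^2 = 144*x**6 + 144*x**5 - 60*x**4 - 48*x**3 + 16*x**2.
Integrate each monomial from 0 to 5 using ∫_0^5 c·x^n dx = c·5^(n+1)/(n+1):
  ∫_0^5 u(x)^2 dx = ∫_0^5 (9*x^8 + 12*x^7 - 8*x^6 - 8*x^5 + 4*x^4) dx. Term by term:
    ∫_0^5 9*x^8 dx = 1953125;  ∫_0^5 12*x^7 dx = 1171875/2;  ∫_0^5 -8*x^6 dx = -625000/7;
    ∫_0^5 -8*x^5 dx = -62500/3;  ∫_0^5 4*x^4 dx = 2500.
  Sum: 1953125 + 1171875/2 − 625000/7 − 62500/3 + 2500 = 102120625/42.
  ∫_0^5 u'(x)^2 dx = ∫_0^5 (144*x^6 + 144*x^5 - 60*x^4 - 48*x^3 + 16*x^2) dx. Term by term:
    ∫_0^5 144*x^6 dx = 11250000/7;  ∫_0^5 144*x^5 dx = 375000;  ∫_0^5 -60*x^4 dx = -37500;
    ∫_0^5 -48*x^3 dx = -7500;  ∫_0^5 16*x^2 dx = 2000/3.
  Sum: 11250000/7 + 375000 − 37500 − 7500 + 2000/3 = 40694000/21.
Adding: ||u||_{H^1}^2 = 102120625/42 + 40694000/21 = 183508625/42.


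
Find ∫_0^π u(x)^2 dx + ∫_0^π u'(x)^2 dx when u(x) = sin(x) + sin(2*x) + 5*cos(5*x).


||u||_{H^1(0,π)}^2 = -1040/21 + 657*π/2

u'(x) = -25*sin(5*x) + cos(x) + 2*cos(2*x).
Expand u² and (u')² and integrate term by term on (0, π), using: for integers n ≥ 1, ∫_0^π sin²(nx) dx = ∫_0^π cos²(nx) dx = π/2; for n ≠ n', ∫_0^π sin(nx)sin(n'x) dx = ∫_0^π cos(nx)cos(n'x) dx = 0; and by product-to-sum, ∫_0^π sin(nx)cos(n'x) dx = ½∫_0^π [sin((n+n')x) + sin((n−n')x)] dx, which is 0 when n+n' is even and 2n/(n²−n'²) when n+n' is odd (it need not vanish on (0, π)).
  u² squared terms: (5)²·∫cos(5x)² dx = 25·π/2 = 25*π/2;  (1)²·∫sin(x)² dx = 1·π/2 = π/2;  (1)²·∫sin(2x)² dx = 1·π/2 = π/2.
  u² cross terms: 2·(5)·(1)·∫cos(5x)·sin(x) dx = 10·(0) = 0;  2·(5)·(1)·∫cos(5x)·sin(2x) dx = 10·(-4/21) = -40/21;  2·(1)·(1)·∫sin(x)·sin(2x) dx = 2·(0) = 0.
  So ∫_0^π u² dx = 25*π/2 + π/2 + π/2 + 0 − 40/21 + 0 = -40/21 + 27*π/2.
  (u')² squared terms: (-25)²·∫sin(5x)² dx = 625·π/2 = 625*π/2;  (2)²·∫cos(2x)² dx = 4·π/2 = 2*π;  (1)²·∫cos(x)² dx = 1·π/2 = π/2.
  (u')² cross terms: 2·(-25)·(2)·∫sin(5x)·cos(2x) dx = -100·(10/21) = -1000/21;  2·(-25)·(1)·∫sin(5x)·cos(x) dx = -50·(0) = 0;  2·(2)·(1)·∫cos(2x)·cos(x) dx = 4·(0) = 0.
  So ∫_0^π (u')² dx = 625*π/2 + 2*π + π/2 − 1000/21 + 0 + 0 = -1000/21 + 315*π.
||u||_{H^1}^2 = (-40/21 + 27*π/2) + (-1000/21 + 315*π) = -1040/21 + 657*π/2.


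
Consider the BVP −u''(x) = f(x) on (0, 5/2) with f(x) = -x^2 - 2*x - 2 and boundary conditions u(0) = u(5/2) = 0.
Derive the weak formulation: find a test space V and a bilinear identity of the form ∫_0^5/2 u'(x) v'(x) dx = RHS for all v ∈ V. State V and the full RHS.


V = H^1_0(0, 5/2) (so v(0) = v(5/2) = 0); weak form: ∫_0^5/2 u'v' dx = ∫_0^5/2 (-x^2 - 2*x - 2) v dx for all v ∈ V.

Multiply both sides by a test function v and integrate from 0 to 5/2:
  ∫_0^5/2 −u''(x) v(x) dx = ∫_0^5/2 f(x) v(x) dx.
Integrate the LHS by parts once:
  ∫_0^5/2 −u'' v dx = −[u'(x) v(x)]_0^5/2 + ∫_0^5/2 u'(x) v'(x) dx.
Thus ∫_0^5/2 u'(x) v'(x) dx = ∫_0^5/2 f(x) v(x) dx + [u'(x) v(x)]_0^5/2.
Choose V so that boundary terms are either known or forced to vanish.
u is Dirichlet: u(0) = u(5/2) = 0. Let V = H^1_0(0, 5/2); then v(0) = v(5/2) = 0, and [u' v]_0^5/2 = 0.
Weak formulation: find u (satisfying any essential BC) such that ∫_0^5/2 u'(x) v'(x) dx = ∫_0^5/2 f v dx for all v ∈ V.
Substituting f(x) = -x^2 - 2*x - 2, the right-hand side is ∫_0^5/2 (-x^2 - 2*x - 2) v dx.


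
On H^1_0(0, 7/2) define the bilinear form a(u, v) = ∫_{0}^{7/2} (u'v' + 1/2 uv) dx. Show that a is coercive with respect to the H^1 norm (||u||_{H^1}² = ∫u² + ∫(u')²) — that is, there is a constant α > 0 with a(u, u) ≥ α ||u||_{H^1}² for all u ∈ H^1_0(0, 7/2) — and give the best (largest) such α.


α = (49 + 8*π^2)/(2*(4*π^2 + 49))

Coercivity of a(·,·) on H^1_0(0, 7/2) means a(u, u) ≥ α ||u||_{H^1}² for every u ∈ H^1_0.
The interval has length L = 7/2, and Poincaré/coercivity depend only on L. Here a(u, u) = ∫(u')² + (1/2)·∫u².
Here 0 < c = 1/2 < 1. The condition a(u,u) ≥ α||u||_{H^1}² reads (1−α)∫(u')² ≥ (α−c)∫u². Any admissible α is ≤ 1 (rapidly oscillating u have ∫u²/∫(u')² → 0), and α = 1 would force 0 ≥ (1−c)∫u², impossible since c < 1; so 1−α > 0. By the sharp Poincaré inequality on H^1_0 of an interval of length L, ∫(u')² ≥ (π/L)²∫u² with equality for the first sine mode sin(π(x−x₀)/L) (x₀ the left endpoint), so the inequality holds for all u iff (1−α)(π/L)² ≥ α − c, i.e. α ≤ ((π/L)² + c)/((π/L)² + 1) = (1 + c(L/π)²)/(1 + (L/π)²). With (π/L)² = 4*π^2/49 and c = 1/2, the largest admissible constant is α = ((π/L)² + c)/((π/L)² + 1).
Simplifying, α = (49 + 8*π^2)/(2*(4*π^2 + 49)).


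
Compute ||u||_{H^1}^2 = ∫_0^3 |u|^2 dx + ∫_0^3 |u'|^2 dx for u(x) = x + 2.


||u||_{H^1}^2 = 42

The H^1 norm (squared) on an interval (0, L) is
  ||u||_{H^1}^2 = ∫_0^L u(x)^2 dx + ∫_0^L u'(x)^2 dx.
Compute u'(x) = 1.
Then u(x)^2 = x**2 + 4*x + 4 and u'(x)^2 = 1.
Integrate each monomial from 0 to 3 using ∫_0^3 c·x^n dx = c·3^(n+1)/(n+1):
  ∫_0^3 u(x)^2 dx = ∫_0^3 (x^2 + 4*x + 4) dx. Term by term:
    ∫_0^3 x^2 dx = 9;  ∫_0^3 4*x dx = 18;  ∫_0^3 4 dx = 12.
  Sum: 9 + 18 + 12 = 39.
  ∫_0^3 u'(x)^2 dx = ∫_0^3 (1) dx. Term by term:
    ∫_0^3 1 dx = 3.
Adding: ||u||_{H^1}^2 = 39 + 3 = 42.


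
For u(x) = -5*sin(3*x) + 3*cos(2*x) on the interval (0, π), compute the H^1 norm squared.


||u||_{H^1(0,π)}^2 = -180 + 295*π/2

u'(x) = -6*sin(2*x) - 15*cos(3*x).
Expand u² and (u')² and integrate term by term on (0, π), using: for integers n ≥ 1, ∫_0^π sin²(nx) dx = ∫_0^π cos²(nx) dx = π/2; for n ≠ n', ∫_0^π sin(nx)sin(n'x) dx = ∫_0^π cos(nx)cos(n'x) dx = 0; and by product-to-sum, ∫_0^π sin(nx)cos(n'x) dx = ½∫_0^π [sin((n+n')x) + sin((n−n')x)] dx, which is 0 when n+n' is even and 2n/(n²−n'²) when n+n' is odd (it need not vanish on (0, π)).
  u² squared terms: (-5)²·∫sin(3x)² dx = 25·π/2 = 25*π/2;  (3)²·∫cos(2x)² dx = 9·π/2 = 9*π/2.
  u² cross terms: 2·(-5)·(3)·∫sin(3x)·cos(2x) dx = -30·(6/5) = -36.
  So ∫_0^π u² dx = 25*π/2 + 9*π/2 − 36 = -36 + 17*π.
  (u')² squared terms: (-15)²·∫cos(3x)² dx = 225·π/2 = 225*π/2;  (-6)²·∫sin(2x)² dx = 36·π/2 = 18*π.
  (u')² cross terms: 2·(-15)·(-6)·∫cos(3x)·sin(2x) dx = 180·(-4/5) = -144.
  So ∫_0^π (u')² dx = 225*π/2 + 18*π − 144 = -144 + 261*π/2.
||u||_{H^1}^2 = (-36 + 17*π) + (-144 + 261*π/2) = -180 + 295*π/2.


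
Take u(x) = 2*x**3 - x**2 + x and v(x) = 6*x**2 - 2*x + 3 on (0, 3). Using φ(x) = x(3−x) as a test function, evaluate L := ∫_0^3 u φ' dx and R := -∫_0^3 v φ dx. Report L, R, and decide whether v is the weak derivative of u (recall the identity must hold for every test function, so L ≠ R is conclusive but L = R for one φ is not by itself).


LHS = -639/10, RHS = -729/10. No, v is not the weak derivative of u.

u(x) = 2*x**3 - x**2 + x, classical derivative u'(x) = 6*x**2 - 2*x + 1.
φ(x) = x(3−x), so φ'(x) = 3 - 2*x.
Note φ(0) = φ(3) = 0, so the boundary term u·φ vanishes.
LHS = ∫_0^3 u(x) φ'(x) dx = ∫_0^3 (-4*x^4 + 8*x^3 - 5*x^2 + 3*x) dx. Term by term:
  ∫_0^3 -4*x^4 dx = -972/5;  ∫_0^3 8*x^3 dx = 162;  ∫_0^3 -5*x^2 dx = -45;
  ∫_0^3 3*x dx = 27/2.
Sum: -972/5 + 162 − 45 + 27/2 = -639/10.
So LHS = -639/10.
∫_0^3 v(x) φ(x) dx = ∫_0^3 (-6*x^4 + 20*x^3 - 9*x^2 + 9*x) dx. Term by term:
  ∫_0^3 -6*x^4 dx = -1458/5;  ∫_0^3 20*x^3 dx = 405;  ∫_0^3 -9*x^2 dx = -81;
  ∫_0^3 9*x dx = 81/2.
Sum: -1458/5 + 405 − 81 + 81/2 = 729/10.
So RHS = -∫_0^3 v(x) φ(x) dx = -729/10.
LHS − RHS = 9 ≠ 0, so the identity fails.
(For a valid weak derivative the identity must hold for EVERY test function, in particular this one. The failure shows v is NOT the weak derivative of u.)
Correct weak derivative would be u'(x) = 6*x**2 - 2*x + 1.


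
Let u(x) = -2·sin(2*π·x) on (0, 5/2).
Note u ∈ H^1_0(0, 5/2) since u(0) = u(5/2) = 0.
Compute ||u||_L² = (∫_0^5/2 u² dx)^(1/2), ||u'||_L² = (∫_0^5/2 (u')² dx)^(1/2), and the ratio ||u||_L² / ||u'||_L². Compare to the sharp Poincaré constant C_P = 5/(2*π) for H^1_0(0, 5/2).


||u||_L² / ||u'||_L² = 1/(2*π) < C_P = 5/(2*π).

u(x) = -2·sin(2*π·x), so u'(x) = -4*π*cos(2*π*x).
Writing u(x) = A·sin(kπx/L) with A = -2 and k = 5, use ∫_0^L sin²(kπx/L) dx = L/2 and ∫_0^L cos²(kπx/L) dx = L/2.
u² = 4·sin²(2*π·x) and (u')² = 16*π^2·cos²(2*π·x), and each of sin², cos² integrates to L/2 = 5/4 over (0, 5/2).
∫_0^5/2 u² dx = 5, so ||u||_L² = sqrt(5).
∫_0^5/2 (u')² dx = 20*π^2, so ||u'||_L² = 2*sqrt(5)*π.
Ratio ||u||_L² / ||u'||_L² = 1/(2*π).
Sharp Poincaré constant on H^1_0(0, 5/2) is C_P = L/π = 5/(2*π), achieved by sin(2*π/5·x).
This is the k = 5 harmonic; the ratio L/(kπ) is strictly less than C_P = L/π, consistent with the sharp inequality ||u||_L² ≤ C_P ||u'||_L².


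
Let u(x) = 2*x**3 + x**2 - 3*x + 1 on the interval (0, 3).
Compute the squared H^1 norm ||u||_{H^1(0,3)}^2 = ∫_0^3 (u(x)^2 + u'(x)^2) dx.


||u||_{H^1}^2 = 44187/14

The H^1 norm (squared) on an interval (0, L) is
  ||u||_{H^1}^2 = ∫_0^L u(x)^2 dx + ∫_0^L u'(x)^2 dx.
Compute u'(x) = 6*x**2 + 2*x - 3.
Then u(x)^2 = 4*x**6 + 4*x**5 - 11*x**4 - 2*x**3 + 11*x**2 - 6*x + 1 and u'(x)^2 = 36*x**4 + 24*x**3 - 32*x**2 - 12*x + 9.
Integrate each monomial from 0 to 3 using ∫_0^3 c·x^n dx = c·3^(n+1)/(n+1):
  ∫_0^3 u(x)^2 dx = ∫_0^3 (4*x^6 + 4*x^5 - 11*x^4 - 2*x^3 + 11*x^2 - 6*x + 1) dx. Term by term:
    ∫_0^3 4*x^6 dx = 8748/7;  ∫_0^3 4*x^5 dx = 486;  ∫_0^3 -11*x^4 dx = -2673/5;
    ∫_0^3 -2*x^3 dx = -81/2;  ∫_0^3 11*x^2 dx = 99;  ∫_0^3 -6*x dx = -27;
    ∫_0^3 1 dx = 3.
  Sum: 8748/7 + 486 − 2673/5 − 81/2 + 99 − 27 + 3 = 86493/70.
  ∫_0^3 u'(x)^2 dx = ∫_0^3 (36*x^4 + 24*x^3 - 32*x^2 - 12*x + 9) dx. Term by term:
    ∫_0^3 36*x^4 dx = 8748/5;  ∫_0^3 24*x^3 dx = 486;  ∫_0^3 -32*x^2 dx = -288;
    ∫_0^3 -12*x dx = -54;  ∫_0^3 9 dx = 27.
  Sum: 8748/5 + 486 − 288 − 54 + 27 = 9603/5.
Adding: ||u||_{H^1}^2 = 86493/70 + 9603/5 = 44187/14.


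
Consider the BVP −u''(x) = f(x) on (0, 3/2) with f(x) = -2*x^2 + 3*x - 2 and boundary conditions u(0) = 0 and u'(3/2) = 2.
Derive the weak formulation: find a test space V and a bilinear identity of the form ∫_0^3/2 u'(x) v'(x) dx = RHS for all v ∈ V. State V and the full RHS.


V = {v ∈ H^1(0, 3/2) : v(0) = 0} (test functions vanish at x = 0 where u is specified); weak form: ∫_0^3/2 u'v' dx = ∫_0^3/2 (-2*x^2 + 3*x - 2) v dx + 2·v(3/2) for all v ∈ V.

Multiply both sides by a test function v and integrate from 0 to 3/2:
  ∫_0^3/2 −u''(x) v(x) dx = ∫_0^3/2 f(x) v(x) dx.
Integrate the LHS by parts once:
  ∫_0^3/2 −u'' v dx = −[u'(x) v(x)]_0^3/2 + ∫_0^3/2 u'(x) v'(x) dx.
Thus ∫_0^3/2 u'(x) v'(x) dx = ∫_0^3/2 f(x) v(x) dx + [u'(x) v(x)]_0^3/2.
Choose V so that boundary terms are either known or forced to vanish.
Mixed BC: u(0) = 0 (Dirichlet) and u'(3/2) = 2 (Neumann). Define V = {v ∈ H^1(0, 3/2) : v(0) = 0}. Then [u' v]_0^3/2 = u'(3/2)·v(3/2) − u'(0)·0 = 2·v(3/2).
Weak formulation: find u (satisfying any essential BC) such that ∫_0^3/2 u'(x) v'(x) dx = ∫_0^3/2 f v dx + 2·v(3/2) for all v ∈ V (Dirichlet at 0 absorbed into V; Neumann datum at x = 3/2 contributes the boundary term).
Substituting f(x) = -2*x^2 + 3*x - 2, the right-hand side is ∫_0^3/2 (-2*x^2 + 3*x - 2) v dx + 2·v(3/2).


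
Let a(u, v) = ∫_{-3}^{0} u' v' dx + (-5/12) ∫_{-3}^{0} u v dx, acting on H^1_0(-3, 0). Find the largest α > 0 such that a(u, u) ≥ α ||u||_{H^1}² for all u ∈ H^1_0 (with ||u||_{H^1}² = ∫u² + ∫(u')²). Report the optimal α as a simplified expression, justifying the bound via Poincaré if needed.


α = (-15/4 + π^2)/(9 + π^2)

Coercivity of a(·,·) on H^1_0(-3, 0) means a(u, u) ≥ α ||u||_{H^1}² for every u ∈ H^1_0.
The interval has length L = 3, and Poincaré/coercivity depend only on L. Here a(u, u) = ∫(u')² + (-5/12)·∫u².
Here c = -5/12 < 0 with |c| < (π/L)² = π^2/9, so coercivity still holds. The condition a(u,u) ≥ α||u||_{H^1}² reads (1−α)∫(u')² ≥ (α−c)∫u². Any admissible α is ≤ 1 (rapidly oscillating u have ∫u²/∫(u')² → 0), and α = 1 would force 0 ≥ (1−c)∫u², impossible since c < 1; so 1−α > 0. By the sharp Poincaré inequality on H^1_0 of an interval of length L, ∫(u')² ≥ (π/L)²∫u² with equality for the first sine mode sin(π(x−x₀)/L) (x₀ the left endpoint), so the inequality holds for all u iff (1−α)(π/L)² ≥ α − c, i.e. α ≤ ((π/L)² + c)/((π/L)² + 1) = (1 + c(L/π)²)/(1 + (L/π)²). (Direct route, valid since c ≤ 0: Poincaré gives c∫u² ≥ c(L/π)²∫(u')², so a(u,u) ≥ (1 + c(L/π)²)∫(u')², while ||u||_{H^1}² ≤ (1 + (L/π)²)∫(u')²; dividing yields the same α.) With (π/L)² = π^2/9 and c = -5/12, the largest admissible constant is α = ((π/L)² + c)/((π/L)² + 1).
Simplifying, α = (-15/4 + π^2)/(9 + π^2).


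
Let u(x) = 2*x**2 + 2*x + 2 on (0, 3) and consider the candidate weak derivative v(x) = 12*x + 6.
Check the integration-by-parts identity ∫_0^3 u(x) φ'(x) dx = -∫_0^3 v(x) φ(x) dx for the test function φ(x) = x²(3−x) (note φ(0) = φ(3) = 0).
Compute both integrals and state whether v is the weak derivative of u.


LHS = -621/10, RHS = -1863/10. No, v is not the weak derivative of u.

u(x) = 2*x**2 + 2*x + 2, classical derivative u'(x) = 4*x + 2.
φ(x) = x²(3−x), so φ'(x) = 3*x*(2 - x).
Note φ(0) = φ(3) = 0, so the boundary term u·φ vanishes.
LHS = ∫_0^3 u(x) φ'(x) dx = ∫_0^3 (-6*x^4 + 6*x^3 + 6*x^2 + 12*x) dx. Term by term:
  ∫_0^3 -6*x^4 dx = -1458/5;  ∫_0^3 6*x^3 dx = 243/2;  ∫_0^3 6*x^2 dx = 54;
  ∫_0^3 12*x dx = 54.
Sum: -1458/5 + 243/2 + 54 + 54 = -621/10.
So LHS = -621/10.
∫_0^3 v(x) φ(x) dx = ∫_0^3 (-12*x^4 + 30*x^3 + 18*x^2) dx. Term by term:
  ∫_0^3 -12*x^4 dx = -2916/5;  ∫_0^3 30*x^3 dx = 1215/2;  ∫_0^3 18*x^2 dx = 162.
Sum: -2916/5 + 1215/2 + 162 = 1863/10.
So RHS = -∫_0^3 v(x) φ(x) dx = -1863/10.
LHS − RHS = 621/5 ≠ 0, so the identity fails.
(For a valid weak derivative the identity must hold for EVERY test function, in particular this one. The failure shows v is NOT the weak derivative of u.)
Correct weak derivative would be u'(x) = 4*x + 2.


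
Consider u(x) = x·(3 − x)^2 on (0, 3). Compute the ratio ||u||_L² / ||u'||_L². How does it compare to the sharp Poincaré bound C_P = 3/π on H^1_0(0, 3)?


||u||_L² / ||u'||_L² = 3*sqrt(14)/14 < C_P = 3/π.

u(x) = x·(3 − x)^2, so u'(x) = 3*(x - 3)*(x - 1).
u(x) = x·(3 − x)^2 vanishes at x = 0 and x = 3, so u ∈ H^1_0(0, 3). Differentiate via the product rule and integrate the resulting polynomials term by term.
  ∫_0^3 u² dx = ∫_0^3 (x^6 - 12*x^5 + 54*x^4 - 108*x^3 + 81*x^2) dx. Term by term:
    ∫_0^3 x^6 dx = 2187/7;  ∫_0^3 -12*x^5 dx = -1458;  ∫_0^3 54*x^4 dx = 13122/5;
    ∫_0^3 -108*x^3 dx = -2187;  ∫_0^3 81*x^2 dx = 729.
  Sum: 2187/7 − 1458 + 13122/5 − 2187 + 729 = 729/35.
  ∫_0^3 (u')² dx = ∫_0^3 (9*x^4 - 72*x^3 + 198*x^2 - 216*x + 81) dx. Term by term:
    ∫_0^3 9*x^4 dx = 2187/5;  ∫_0^3 -72*x^3 dx = -1458;  ∫_0^3 198*x^2 dx = 1782;
    ∫_0^3 -216*x dx = -972;  ∫_0^3 81 dx = 243.
  Sum: 2187/5 − 1458 + 1782 − 972 + 243 = 162/5.
∫_0^3 u² dx = 729/35, so ||u||_L² = 27*sqrt(35)/35.
∫_0^3 (u')² dx = 162/5, so ||u'||_L² = 9*sqrt(10)/5.
Ratio ||u||_L² / ||u'||_L² = 3*sqrt(14)/14.
Sharp Poincaré constant on H^1_0(0, 3) is C_P = L/π = 3/π, achieved by sin(π/3·x).
A polynomial bump cannot attain the sharp Poincaré constant (only the first sine eigenfunction does), so the ratio is strictly less than C_P, consistent with ||u||_L² ≤ C_P ||u'||_L².


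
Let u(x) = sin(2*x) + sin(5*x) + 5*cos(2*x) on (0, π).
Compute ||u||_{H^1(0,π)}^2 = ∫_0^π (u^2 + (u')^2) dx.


||u||_{H^1(0,π)}^2 = 500/21 + 78*π

u'(x) = -10*sin(2*x) + 2*cos(2*x) + 5*cos(5*x).
Expand u² and (u')² and integrate term by term on (0, π), using: for integers n ≥ 1, ∫_0^π sin²(nx) dx = ∫_0^π cos²(nx) dx = π/2; for n ≠ n', ∫_0^π sin(nx)sin(n'x) dx = ∫_0^π cos(nx)cos(n'x) dx = 0; and by product-to-sum, ∫_0^π sin(nx)cos(n'x) dx = ½∫_0^π [sin((n+n')x) + sin((n−n')x)] dx, which is 0 when n+n' is even and 2n/(n²−n'²) when n+n' is odd (it need not vanish on (0, π)).
  u² squared terms: (5)²·∫cos(2x)² dx = 25·π/2 = 25*π/2;  (1)²·∫sin(2x)² dx = 1·π/2 = π/2;  (1)²·∫sin(5x)² dx = 1·π/2 = π/2.
  u² cross terms: 2·(5)·(1)·∫cos(2x)·sin(2x) dx = 10·(0) = 0;  2·(5)·(1)·∫cos(2x)·sin(5x) dx = 10·(10/21) = 100/21;  2·(1)·(1)·∫sin(2x)·sin(5x) dx = 2·(0) = 0.
  So ∫_0^π u² dx = 25*π/2 + π/2 + π/2 + 0 + 100/21 + 0 = 100/21 + 27*π/2.
  (u')² squared terms: (-10)²·∫sin(2x)² dx = 100·π/2 = 50*π;  (2)²·∫cos(2x)² dx = 4·π/2 = 2*π;  (5)²·∫cos(5x)² dx = 25·π/2 = 25*π/2.
  (u')² cross terms: 2·(-10)·(2)·∫sin(2x)·cos(2x) dx = -40·(0) = 0;  2·(-10)·(5)·∫sin(2x)·cos(5x) dx = -100·(-4/21) = 400/21;  2·(2)·(5)·∫cos(2x)·cos(5x) dx = 20·(0) = 0.
  So ∫_0^π (u')² dx = 50*π + 2*π + 25*π/2 + 0 + 400/21 + 0 = 400/21 + 129*π/2.
||u||_{H^1}^2 = (100/21 + 27*π/2) + (400/21 + 129*π/2) = 500/21 + 78*π.


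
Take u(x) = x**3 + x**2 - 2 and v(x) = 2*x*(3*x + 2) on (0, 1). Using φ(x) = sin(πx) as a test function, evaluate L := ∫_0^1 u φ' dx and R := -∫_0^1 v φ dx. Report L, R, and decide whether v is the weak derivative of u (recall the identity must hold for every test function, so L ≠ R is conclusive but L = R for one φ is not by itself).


LHS = -5/π + 12/π^3, RHS = -10/π + 24/π^3. No, v is not the weak derivative of u.

u(x) = x**3 + x**2 - 2, classical derivative u'(x) = 3*x**2 + 2*x.
φ(x) = sin(πx), so φ'(x) = π*cos(π*x).
Note φ(0) = φ(1) = 0, so the boundary term u·φ vanishes.
LHS = ∫_0^1 u(x) φ'(x) dx = ∫_0^1 (π*x^3*cos(π*x) + π*x^2*cos(π*x) - 2*π*cos(π*x)) dx. Term by term:
  ∫_0^1 -2*π*cos(π*x) dx = 0;  ∫_0^1 π*x^2*cos(π*x) dx = -2/π;  ∫_0^1 π*x^3*cos(π*x) dx = -3/π + 12/π^3.
Sum: 0 − 2/π + -3/π + 12/π^3 = -5/π + 12/π^3.
So LHS = -5/π + 12/π^3.
∫_0^1 v(x) φ(x) dx = ∫_0^1 (6*x^2*sin(π*x) + 4*x*sin(π*x)) dx. Term by term:
  ∫_0^1 4*x*sin(π*x) dx = 4/π;  ∫_0^1 6*x^2*sin(π*x) dx = -24/π^3 + 6/π.
Sum: 4/π + -24/π^3 + 6/π = -24/π^3 + 10/π.
So RHS = -∫_0^1 v(x) φ(x) dx = -10/π + 24/π^3.
LHS − RHS = -12/π^3 + 5/π ≠ 0, so the identity fails.
(For a valid weak derivative the identity must hold for EVERY test function, in particular this one. The failure shows v is NOT the weak derivative of u.)
Correct weak derivative would be u'(x) = 3*x**2 + 2*x.


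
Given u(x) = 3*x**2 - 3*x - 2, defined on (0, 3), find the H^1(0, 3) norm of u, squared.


||u||_{H^1}^2 = 3009/10

The H^1 norm (squared) on an interval (0, L) is
  ||u||_{H^1}^2 = ∫_0^L u(x)^2 dx + ∫_0^L u'(x)^2 dx.
Compute u'(x) = 6*x - 3.
Then u(x)^2 = 9*x**4 - 18*x**3 - 3*x**2 + 12*x + 4 and u'(x)^2 = 36*x**2 - 36*x + 9.
Integrate each monomial from 0 to 3 using ∫_0^3 c·x^n dx = c·3^(n+1)/(n+1):
  ∫_0^3 u(x)^2 dx = ∫_0^3 (9*x^4 - 18*x^3 - 3*x^2 + 12*x + 4) dx. Term by term:
    ∫_0^3 9*x^4 dx = 2187/5;  ∫_0^3 -18*x^3 dx = -729/2;  ∫_0^3 -3*x^2 dx = -27;
    ∫_0^3 12*x dx = 54;  ∫_0^3 4 dx = 12.
  Sum: 2187/5 − 729/2 − 27 + 54 + 12 = 1119/10.
  ∫_0^3 u'(x)^2 dx = ∫_0^3 (36*x^2 - 36*x + 9) dx. Term by term:
    ∫_0^3 36*x^2 dx = 324;  ∫_0^3 -36*x dx = -162;  ∫_0^3 9 dx = 27.
  Sum: 324 − 162 + 27 = 189.
Adding: ||u||_{H^1}^2 = 1119/10 + 189 = 3009/10.
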